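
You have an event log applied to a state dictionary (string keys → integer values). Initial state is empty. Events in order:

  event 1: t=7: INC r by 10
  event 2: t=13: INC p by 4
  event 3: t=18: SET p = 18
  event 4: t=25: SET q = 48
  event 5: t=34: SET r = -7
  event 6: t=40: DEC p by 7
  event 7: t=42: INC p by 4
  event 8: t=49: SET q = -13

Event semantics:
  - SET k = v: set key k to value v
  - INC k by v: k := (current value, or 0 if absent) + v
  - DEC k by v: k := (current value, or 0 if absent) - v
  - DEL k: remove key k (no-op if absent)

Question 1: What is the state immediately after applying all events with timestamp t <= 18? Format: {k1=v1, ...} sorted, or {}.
Apply events with t <= 18 (3 events):
  after event 1 (t=7: INC r by 10): {r=10}
  after event 2 (t=13: INC p by 4): {p=4, r=10}
  after event 3 (t=18: SET p = 18): {p=18, r=10}

Answer: {p=18, r=10}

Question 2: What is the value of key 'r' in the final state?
Track key 'r' through all 8 events:
  event 1 (t=7: INC r by 10): r (absent) -> 10
  event 2 (t=13: INC p by 4): r unchanged
  event 3 (t=18: SET p = 18): r unchanged
  event 4 (t=25: SET q = 48): r unchanged
  event 5 (t=34: SET r = -7): r 10 -> -7
  event 6 (t=40: DEC p by 7): r unchanged
  event 7 (t=42: INC p by 4): r unchanged
  event 8 (t=49: SET q = -13): r unchanged
Final: r = -7

Answer: -7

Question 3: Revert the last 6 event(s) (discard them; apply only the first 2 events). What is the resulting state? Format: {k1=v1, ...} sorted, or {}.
Answer: {p=4, r=10}

Derivation:
Keep first 2 events (discard last 6):
  after event 1 (t=7: INC r by 10): {r=10}
  after event 2 (t=13: INC p by 4): {p=4, r=10}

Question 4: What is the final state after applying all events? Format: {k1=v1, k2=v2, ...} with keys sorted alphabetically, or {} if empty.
Answer: {p=15, q=-13, r=-7}

Derivation:
  after event 1 (t=7: INC r by 10): {r=10}
  after event 2 (t=13: INC p by 4): {p=4, r=10}
  after event 3 (t=18: SET p = 18): {p=18, r=10}
  after event 4 (t=25: SET q = 48): {p=18, q=48, r=10}
  after event 5 (t=34: SET r = -7): {p=18, q=48, r=-7}
  after event 6 (t=40: DEC p by 7): {p=11, q=48, r=-7}
  after event 7 (t=42: INC p by 4): {p=15, q=48, r=-7}
  after event 8 (t=49: SET q = -13): {p=15, q=-13, r=-7}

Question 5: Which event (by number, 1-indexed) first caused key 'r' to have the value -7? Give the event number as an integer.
Looking for first event where r becomes -7:
  event 1: r = 10
  event 2: r = 10
  event 3: r = 10
  event 4: r = 10
  event 5: r 10 -> -7  <-- first match

Answer: 5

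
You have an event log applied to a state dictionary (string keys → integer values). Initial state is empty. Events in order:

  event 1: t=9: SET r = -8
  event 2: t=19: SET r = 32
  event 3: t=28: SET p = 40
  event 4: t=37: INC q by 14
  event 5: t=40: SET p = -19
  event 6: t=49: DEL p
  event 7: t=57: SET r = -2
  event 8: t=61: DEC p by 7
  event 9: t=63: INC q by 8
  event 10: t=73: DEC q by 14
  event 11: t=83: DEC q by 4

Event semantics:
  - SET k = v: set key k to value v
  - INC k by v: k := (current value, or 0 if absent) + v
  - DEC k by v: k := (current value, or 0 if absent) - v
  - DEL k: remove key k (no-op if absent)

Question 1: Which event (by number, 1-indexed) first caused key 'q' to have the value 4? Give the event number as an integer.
Looking for first event where q becomes 4:
  event 4: q = 14
  event 5: q = 14
  event 6: q = 14
  event 7: q = 14
  event 8: q = 14
  event 9: q = 22
  event 10: q = 8
  event 11: q 8 -> 4  <-- first match

Answer: 11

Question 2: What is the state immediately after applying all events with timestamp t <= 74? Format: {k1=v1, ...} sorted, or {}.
Apply events with t <= 74 (10 events):
  after event 1 (t=9: SET r = -8): {r=-8}
  after event 2 (t=19: SET r = 32): {r=32}
  after event 3 (t=28: SET p = 40): {p=40, r=32}
  after event 4 (t=37: INC q by 14): {p=40, q=14, r=32}
  after event 5 (t=40: SET p = -19): {p=-19, q=14, r=32}
  after event 6 (t=49: DEL p): {q=14, r=32}
  after event 7 (t=57: SET r = -2): {q=14, r=-2}
  after event 8 (t=61: DEC p by 7): {p=-7, q=14, r=-2}
  after event 9 (t=63: INC q by 8): {p=-7, q=22, r=-2}
  after event 10 (t=73: DEC q by 14): {p=-7, q=8, r=-2}

Answer: {p=-7, q=8, r=-2}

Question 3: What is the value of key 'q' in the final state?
Track key 'q' through all 11 events:
  event 1 (t=9: SET r = -8): q unchanged
  event 2 (t=19: SET r = 32): q unchanged
  event 3 (t=28: SET p = 40): q unchanged
  event 4 (t=37: INC q by 14): q (absent) -> 14
  event 5 (t=40: SET p = -19): q unchanged
  event 6 (t=49: DEL p): q unchanged
  event 7 (t=57: SET r = -2): q unchanged
  event 8 (t=61: DEC p by 7): q unchanged
  event 9 (t=63: INC q by 8): q 14 -> 22
  event 10 (t=73: DEC q by 14): q 22 -> 8
  event 11 (t=83: DEC q by 4): q 8 -> 4
Final: q = 4

Answer: 4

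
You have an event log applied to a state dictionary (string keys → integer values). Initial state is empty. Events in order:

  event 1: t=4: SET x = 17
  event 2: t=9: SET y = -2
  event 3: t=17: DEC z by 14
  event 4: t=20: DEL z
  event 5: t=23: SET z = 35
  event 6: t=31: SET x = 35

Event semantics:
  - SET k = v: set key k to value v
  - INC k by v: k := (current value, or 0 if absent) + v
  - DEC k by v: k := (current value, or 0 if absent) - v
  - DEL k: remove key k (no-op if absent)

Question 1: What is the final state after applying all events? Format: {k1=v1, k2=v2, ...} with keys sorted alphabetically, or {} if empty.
  after event 1 (t=4: SET x = 17): {x=17}
  after event 2 (t=9: SET y = -2): {x=17, y=-2}
  after event 3 (t=17: DEC z by 14): {x=17, y=-2, z=-14}
  after event 4 (t=20: DEL z): {x=17, y=-2}
  after event 5 (t=23: SET z = 35): {x=17, y=-2, z=35}
  after event 6 (t=31: SET x = 35): {x=35, y=-2, z=35}

Answer: {x=35, y=-2, z=35}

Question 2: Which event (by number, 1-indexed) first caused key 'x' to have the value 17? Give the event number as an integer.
Answer: 1

Derivation:
Looking for first event where x becomes 17:
  event 1: x (absent) -> 17  <-- first match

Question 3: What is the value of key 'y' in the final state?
Answer: -2

Derivation:
Track key 'y' through all 6 events:
  event 1 (t=4: SET x = 17): y unchanged
  event 2 (t=9: SET y = -2): y (absent) -> -2
  event 3 (t=17: DEC z by 14): y unchanged
  event 4 (t=20: DEL z): y unchanged
  event 5 (t=23: SET z = 35): y unchanged
  event 6 (t=31: SET x = 35): y unchanged
Final: y = -2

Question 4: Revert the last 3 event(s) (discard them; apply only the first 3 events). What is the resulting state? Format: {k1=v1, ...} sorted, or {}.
Answer: {x=17, y=-2, z=-14}

Derivation:
Keep first 3 events (discard last 3):
  after event 1 (t=4: SET x = 17): {x=17}
  after event 2 (t=9: SET y = -2): {x=17, y=-2}
  after event 3 (t=17: DEC z by 14): {x=17, y=-2, z=-14}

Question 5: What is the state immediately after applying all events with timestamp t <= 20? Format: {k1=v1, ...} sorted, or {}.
Answer: {x=17, y=-2}

Derivation:
Apply events with t <= 20 (4 events):
  after event 1 (t=4: SET x = 17): {x=17}
  after event 2 (t=9: SET y = -2): {x=17, y=-2}
  after event 3 (t=17: DEC z by 14): {x=17, y=-2, z=-14}
  after event 4 (t=20: DEL z): {x=17, y=-2}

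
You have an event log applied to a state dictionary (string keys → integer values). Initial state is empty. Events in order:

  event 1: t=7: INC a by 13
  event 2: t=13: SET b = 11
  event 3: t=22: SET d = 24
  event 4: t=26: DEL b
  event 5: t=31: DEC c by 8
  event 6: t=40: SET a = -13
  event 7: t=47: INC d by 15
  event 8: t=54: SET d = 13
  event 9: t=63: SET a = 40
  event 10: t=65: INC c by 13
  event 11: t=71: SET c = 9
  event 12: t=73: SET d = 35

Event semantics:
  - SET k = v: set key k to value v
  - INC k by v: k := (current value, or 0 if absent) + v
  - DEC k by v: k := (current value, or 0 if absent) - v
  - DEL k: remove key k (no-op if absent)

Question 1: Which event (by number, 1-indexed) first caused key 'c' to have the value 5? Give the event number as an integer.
Looking for first event where c becomes 5:
  event 5: c = -8
  event 6: c = -8
  event 7: c = -8
  event 8: c = -8
  event 9: c = -8
  event 10: c -8 -> 5  <-- first match

Answer: 10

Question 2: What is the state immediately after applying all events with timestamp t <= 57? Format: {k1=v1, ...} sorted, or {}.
Answer: {a=-13, c=-8, d=13}

Derivation:
Apply events with t <= 57 (8 events):
  after event 1 (t=7: INC a by 13): {a=13}
  after event 2 (t=13: SET b = 11): {a=13, b=11}
  after event 3 (t=22: SET d = 24): {a=13, b=11, d=24}
  after event 4 (t=26: DEL b): {a=13, d=24}
  after event 5 (t=31: DEC c by 8): {a=13, c=-8, d=24}
  after event 6 (t=40: SET a = -13): {a=-13, c=-8, d=24}
  after event 7 (t=47: INC d by 15): {a=-13, c=-8, d=39}
  after event 8 (t=54: SET d = 13): {a=-13, c=-8, d=13}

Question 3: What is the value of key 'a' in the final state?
Track key 'a' through all 12 events:
  event 1 (t=7: INC a by 13): a (absent) -> 13
  event 2 (t=13: SET b = 11): a unchanged
  event 3 (t=22: SET d = 24): a unchanged
  event 4 (t=26: DEL b): a unchanged
  event 5 (t=31: DEC c by 8): a unchanged
  event 6 (t=40: SET a = -13): a 13 -> -13
  event 7 (t=47: INC d by 15): a unchanged
  event 8 (t=54: SET d = 13): a unchanged
  event 9 (t=63: SET a = 40): a -13 -> 40
  event 10 (t=65: INC c by 13): a unchanged
  event 11 (t=71: SET c = 9): a unchanged
  event 12 (t=73: SET d = 35): a unchanged
Final: a = 40

Answer: 40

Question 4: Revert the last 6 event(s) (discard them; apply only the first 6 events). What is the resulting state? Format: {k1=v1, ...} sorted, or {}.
Answer: {a=-13, c=-8, d=24}

Derivation:
Keep first 6 events (discard last 6):
  after event 1 (t=7: INC a by 13): {a=13}
  after event 2 (t=13: SET b = 11): {a=13, b=11}
  after event 3 (t=22: SET d = 24): {a=13, b=11, d=24}
  after event 4 (t=26: DEL b): {a=13, d=24}
  after event 5 (t=31: DEC c by 8): {a=13, c=-8, d=24}
  after event 6 (t=40: SET a = -13): {a=-13, c=-8, d=24}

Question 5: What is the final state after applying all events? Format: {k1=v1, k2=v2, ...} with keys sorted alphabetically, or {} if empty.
Answer: {a=40, c=9, d=35}

Derivation:
  after event 1 (t=7: INC a by 13): {a=13}
  after event 2 (t=13: SET b = 11): {a=13, b=11}
  after event 3 (t=22: SET d = 24): {a=13, b=11, d=24}
  after event 4 (t=26: DEL b): {a=13, d=24}
  after event 5 (t=31: DEC c by 8): {a=13, c=-8, d=24}
  after event 6 (t=40: SET a = -13): {a=-13, c=-8, d=24}
  after event 7 (t=47: INC d by 15): {a=-13, c=-8, d=39}
  after event 8 (t=54: SET d = 13): {a=-13, c=-8, d=13}
  after event 9 (t=63: SET a = 40): {a=40, c=-8, d=13}
  after event 10 (t=65: INC c by 13): {a=40, c=5, d=13}
  after event 11 (t=71: SET c = 9): {a=40, c=9, d=13}
  after event 12 (t=73: SET d = 35): {a=40, c=9, d=35}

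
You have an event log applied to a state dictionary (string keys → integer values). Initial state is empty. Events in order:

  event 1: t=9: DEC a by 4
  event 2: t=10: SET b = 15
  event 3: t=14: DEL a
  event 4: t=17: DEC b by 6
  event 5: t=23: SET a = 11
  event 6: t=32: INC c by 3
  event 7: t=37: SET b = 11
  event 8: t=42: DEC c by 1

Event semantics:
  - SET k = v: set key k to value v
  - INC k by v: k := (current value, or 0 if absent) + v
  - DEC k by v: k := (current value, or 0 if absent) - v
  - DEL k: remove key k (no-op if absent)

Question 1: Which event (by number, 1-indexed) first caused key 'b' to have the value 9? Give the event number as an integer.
Answer: 4

Derivation:
Looking for first event where b becomes 9:
  event 2: b = 15
  event 3: b = 15
  event 4: b 15 -> 9  <-- first match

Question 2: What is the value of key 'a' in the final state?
Answer: 11

Derivation:
Track key 'a' through all 8 events:
  event 1 (t=9: DEC a by 4): a (absent) -> -4
  event 2 (t=10: SET b = 15): a unchanged
  event 3 (t=14: DEL a): a -4 -> (absent)
  event 4 (t=17: DEC b by 6): a unchanged
  event 5 (t=23: SET a = 11): a (absent) -> 11
  event 6 (t=32: INC c by 3): a unchanged
  event 7 (t=37: SET b = 11): a unchanged
  event 8 (t=42: DEC c by 1): a unchanged
Final: a = 11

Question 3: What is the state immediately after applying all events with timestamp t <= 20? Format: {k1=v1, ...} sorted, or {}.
Apply events with t <= 20 (4 events):
  after event 1 (t=9: DEC a by 4): {a=-4}
  after event 2 (t=10: SET b = 15): {a=-4, b=15}
  after event 3 (t=14: DEL a): {b=15}
  after event 4 (t=17: DEC b by 6): {b=9}

Answer: {b=9}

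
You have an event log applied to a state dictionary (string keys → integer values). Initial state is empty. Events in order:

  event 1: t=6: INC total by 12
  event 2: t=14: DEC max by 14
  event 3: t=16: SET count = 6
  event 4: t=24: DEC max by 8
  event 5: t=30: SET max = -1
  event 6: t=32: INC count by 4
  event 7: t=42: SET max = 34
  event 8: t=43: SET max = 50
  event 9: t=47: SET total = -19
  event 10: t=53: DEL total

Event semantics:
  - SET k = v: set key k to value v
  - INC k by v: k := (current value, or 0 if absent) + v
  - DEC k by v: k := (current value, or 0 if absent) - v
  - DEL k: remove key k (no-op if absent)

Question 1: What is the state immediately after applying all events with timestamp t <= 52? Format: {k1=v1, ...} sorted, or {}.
Apply events with t <= 52 (9 events):
  after event 1 (t=6: INC total by 12): {total=12}
  after event 2 (t=14: DEC max by 14): {max=-14, total=12}
  after event 3 (t=16: SET count = 6): {count=6, max=-14, total=12}
  after event 4 (t=24: DEC max by 8): {count=6, max=-22, total=12}
  after event 5 (t=30: SET max = -1): {count=6, max=-1, total=12}
  after event 6 (t=32: INC count by 4): {count=10, max=-1, total=12}
  after event 7 (t=42: SET max = 34): {count=10, max=34, total=12}
  after event 8 (t=43: SET max = 50): {count=10, max=50, total=12}
  after event 9 (t=47: SET total = -19): {count=10, max=50, total=-19}

Answer: {count=10, max=50, total=-19}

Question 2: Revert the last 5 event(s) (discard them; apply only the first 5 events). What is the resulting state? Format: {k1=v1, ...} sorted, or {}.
Answer: {count=6, max=-1, total=12}

Derivation:
Keep first 5 events (discard last 5):
  after event 1 (t=6: INC total by 12): {total=12}
  after event 2 (t=14: DEC max by 14): {max=-14, total=12}
  after event 3 (t=16: SET count = 6): {count=6, max=-14, total=12}
  after event 4 (t=24: DEC max by 8): {count=6, max=-22, total=12}
  after event 5 (t=30: SET max = -1): {count=6, max=-1, total=12}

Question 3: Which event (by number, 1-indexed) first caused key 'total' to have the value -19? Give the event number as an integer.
Answer: 9

Derivation:
Looking for first event where total becomes -19:
  event 1: total = 12
  event 2: total = 12
  event 3: total = 12
  event 4: total = 12
  event 5: total = 12
  event 6: total = 12
  event 7: total = 12
  event 8: total = 12
  event 9: total 12 -> -19  <-- first match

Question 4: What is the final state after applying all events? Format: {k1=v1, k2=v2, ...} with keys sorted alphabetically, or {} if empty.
  after event 1 (t=6: INC total by 12): {total=12}
  after event 2 (t=14: DEC max by 14): {max=-14, total=12}
  after event 3 (t=16: SET count = 6): {count=6, max=-14, total=12}
  after event 4 (t=24: DEC max by 8): {count=6, max=-22, total=12}
  after event 5 (t=30: SET max = -1): {count=6, max=-1, total=12}
  after event 6 (t=32: INC count by 4): {count=10, max=-1, total=12}
  after event 7 (t=42: SET max = 34): {count=10, max=34, total=12}
  after event 8 (t=43: SET max = 50): {count=10, max=50, total=12}
  after event 9 (t=47: SET total = -19): {count=10, max=50, total=-19}
  after event 10 (t=53: DEL total): {count=10, max=50}

Answer: {count=10, max=50}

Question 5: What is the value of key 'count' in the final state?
Track key 'count' through all 10 events:
  event 1 (t=6: INC total by 12): count unchanged
  event 2 (t=14: DEC max by 14): count unchanged
  event 3 (t=16: SET count = 6): count (absent) -> 6
  event 4 (t=24: DEC max by 8): count unchanged
  event 5 (t=30: SET max = -1): count unchanged
  event 6 (t=32: INC count by 4): count 6 -> 10
  event 7 (t=42: SET max = 34): count unchanged
  event 8 (t=43: SET max = 50): count unchanged
  event 9 (t=47: SET total = -19): count unchanged
  event 10 (t=53: DEL total): count unchanged
Final: count = 10

Answer: 10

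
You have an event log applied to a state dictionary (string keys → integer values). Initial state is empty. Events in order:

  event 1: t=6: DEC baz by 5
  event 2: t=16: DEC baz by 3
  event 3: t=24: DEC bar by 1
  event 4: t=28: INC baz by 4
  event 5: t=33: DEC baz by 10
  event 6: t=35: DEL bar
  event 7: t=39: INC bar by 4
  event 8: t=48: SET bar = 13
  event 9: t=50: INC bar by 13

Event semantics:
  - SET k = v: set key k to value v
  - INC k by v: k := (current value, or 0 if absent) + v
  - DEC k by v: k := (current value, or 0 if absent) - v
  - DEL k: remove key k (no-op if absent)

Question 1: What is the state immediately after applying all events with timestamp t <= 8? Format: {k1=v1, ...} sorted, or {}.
Apply events with t <= 8 (1 events):
  after event 1 (t=6: DEC baz by 5): {baz=-5}

Answer: {baz=-5}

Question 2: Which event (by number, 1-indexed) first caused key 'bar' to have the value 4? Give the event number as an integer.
Answer: 7

Derivation:
Looking for first event where bar becomes 4:
  event 3: bar = -1
  event 4: bar = -1
  event 5: bar = -1
  event 6: bar = (absent)
  event 7: bar (absent) -> 4  <-- first match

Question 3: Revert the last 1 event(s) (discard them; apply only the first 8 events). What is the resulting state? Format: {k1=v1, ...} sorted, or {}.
Keep first 8 events (discard last 1):
  after event 1 (t=6: DEC baz by 5): {baz=-5}
  after event 2 (t=16: DEC baz by 3): {baz=-8}
  after event 3 (t=24: DEC bar by 1): {bar=-1, baz=-8}
  after event 4 (t=28: INC baz by 4): {bar=-1, baz=-4}
  after event 5 (t=33: DEC baz by 10): {bar=-1, baz=-14}
  after event 6 (t=35: DEL bar): {baz=-14}
  after event 7 (t=39: INC bar by 4): {bar=4, baz=-14}
  after event 8 (t=48: SET bar = 13): {bar=13, baz=-14}

Answer: {bar=13, baz=-14}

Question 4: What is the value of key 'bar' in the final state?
Answer: 26

Derivation:
Track key 'bar' through all 9 events:
  event 1 (t=6: DEC baz by 5): bar unchanged
  event 2 (t=16: DEC baz by 3): bar unchanged
  event 3 (t=24: DEC bar by 1): bar (absent) -> -1
  event 4 (t=28: INC baz by 4): bar unchanged
  event 5 (t=33: DEC baz by 10): bar unchanged
  event 6 (t=35: DEL bar): bar -1 -> (absent)
  event 7 (t=39: INC bar by 4): bar (absent) -> 4
  event 8 (t=48: SET bar = 13): bar 4 -> 13
  event 9 (t=50: INC bar by 13): bar 13 -> 26
Final: bar = 26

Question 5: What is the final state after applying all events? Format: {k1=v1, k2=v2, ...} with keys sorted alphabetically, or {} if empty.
  after event 1 (t=6: DEC baz by 5): {baz=-5}
  after event 2 (t=16: DEC baz by 3): {baz=-8}
  after event 3 (t=24: DEC bar by 1): {bar=-1, baz=-8}
  after event 4 (t=28: INC baz by 4): {bar=-1, baz=-4}
  after event 5 (t=33: DEC baz by 10): {bar=-1, baz=-14}
  after event 6 (t=35: DEL bar): {baz=-14}
  after event 7 (t=39: INC bar by 4): {bar=4, baz=-14}
  after event 8 (t=48: SET bar = 13): {bar=13, baz=-14}
  after event 9 (t=50: INC bar by 13): {bar=26, baz=-14}

Answer: {bar=26, baz=-14}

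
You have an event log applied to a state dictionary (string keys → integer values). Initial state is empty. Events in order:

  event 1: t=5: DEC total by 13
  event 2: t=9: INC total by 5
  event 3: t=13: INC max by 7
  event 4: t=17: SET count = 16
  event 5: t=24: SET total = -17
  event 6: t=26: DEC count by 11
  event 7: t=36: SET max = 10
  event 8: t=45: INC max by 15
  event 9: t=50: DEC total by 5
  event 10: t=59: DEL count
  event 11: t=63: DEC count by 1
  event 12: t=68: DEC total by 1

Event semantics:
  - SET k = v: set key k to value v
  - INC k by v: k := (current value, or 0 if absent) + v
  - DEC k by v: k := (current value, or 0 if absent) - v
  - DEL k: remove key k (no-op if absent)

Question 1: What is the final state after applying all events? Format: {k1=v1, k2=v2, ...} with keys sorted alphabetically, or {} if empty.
  after event 1 (t=5: DEC total by 13): {total=-13}
  after event 2 (t=9: INC total by 5): {total=-8}
  after event 3 (t=13: INC max by 7): {max=7, total=-8}
  after event 4 (t=17: SET count = 16): {count=16, max=7, total=-8}
  after event 5 (t=24: SET total = -17): {count=16, max=7, total=-17}
  after event 6 (t=26: DEC count by 11): {count=5, max=7, total=-17}
  after event 7 (t=36: SET max = 10): {count=5, max=10, total=-17}
  after event 8 (t=45: INC max by 15): {count=5, max=25, total=-17}
  after event 9 (t=50: DEC total by 5): {count=5, max=25, total=-22}
  after event 10 (t=59: DEL count): {max=25, total=-22}
  after event 11 (t=63: DEC count by 1): {count=-1, max=25, total=-22}
  after event 12 (t=68: DEC total by 1): {count=-1, max=25, total=-23}

Answer: {count=-1, max=25, total=-23}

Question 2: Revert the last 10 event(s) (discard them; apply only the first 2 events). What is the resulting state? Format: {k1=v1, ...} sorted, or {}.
Keep first 2 events (discard last 10):
  after event 1 (t=5: DEC total by 13): {total=-13}
  after event 2 (t=9: INC total by 5): {total=-8}

Answer: {total=-8}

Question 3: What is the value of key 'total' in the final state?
Track key 'total' through all 12 events:
  event 1 (t=5: DEC total by 13): total (absent) -> -13
  event 2 (t=9: INC total by 5): total -13 -> -8
  event 3 (t=13: INC max by 7): total unchanged
  event 4 (t=17: SET count = 16): total unchanged
  event 5 (t=24: SET total = -17): total -8 -> -17
  event 6 (t=26: DEC count by 11): total unchanged
  event 7 (t=36: SET max = 10): total unchanged
  event 8 (t=45: INC max by 15): total unchanged
  event 9 (t=50: DEC total by 5): total -17 -> -22
  event 10 (t=59: DEL count): total unchanged
  event 11 (t=63: DEC count by 1): total unchanged
  event 12 (t=68: DEC total by 1): total -22 -> -23
Final: total = -23

Answer: -23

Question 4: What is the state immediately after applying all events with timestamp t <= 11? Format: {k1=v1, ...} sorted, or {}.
Answer: {total=-8}

Derivation:
Apply events with t <= 11 (2 events):
  after event 1 (t=5: DEC total by 13): {total=-13}
  after event 2 (t=9: INC total by 5): {total=-8}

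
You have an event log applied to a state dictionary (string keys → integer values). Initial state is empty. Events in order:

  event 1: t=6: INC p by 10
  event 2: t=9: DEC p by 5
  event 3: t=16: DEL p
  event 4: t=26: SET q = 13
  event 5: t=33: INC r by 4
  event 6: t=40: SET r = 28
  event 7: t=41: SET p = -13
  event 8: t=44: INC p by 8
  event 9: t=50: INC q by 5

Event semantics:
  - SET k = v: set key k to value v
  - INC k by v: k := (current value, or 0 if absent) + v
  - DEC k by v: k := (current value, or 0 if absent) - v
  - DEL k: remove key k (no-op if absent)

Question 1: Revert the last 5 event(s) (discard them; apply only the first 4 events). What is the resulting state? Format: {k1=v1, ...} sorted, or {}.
Answer: {q=13}

Derivation:
Keep first 4 events (discard last 5):
  after event 1 (t=6: INC p by 10): {p=10}
  after event 2 (t=9: DEC p by 5): {p=5}
  after event 3 (t=16: DEL p): {}
  after event 4 (t=26: SET q = 13): {q=13}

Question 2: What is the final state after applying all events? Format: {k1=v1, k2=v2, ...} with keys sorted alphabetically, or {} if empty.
Answer: {p=-5, q=18, r=28}

Derivation:
  after event 1 (t=6: INC p by 10): {p=10}
  after event 2 (t=9: DEC p by 5): {p=5}
  after event 3 (t=16: DEL p): {}
  after event 4 (t=26: SET q = 13): {q=13}
  after event 5 (t=33: INC r by 4): {q=13, r=4}
  after event 6 (t=40: SET r = 28): {q=13, r=28}
  after event 7 (t=41: SET p = -13): {p=-13, q=13, r=28}
  after event 8 (t=44: INC p by 8): {p=-5, q=13, r=28}
  after event 9 (t=50: INC q by 5): {p=-5, q=18, r=28}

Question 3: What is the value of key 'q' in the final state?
Track key 'q' through all 9 events:
  event 1 (t=6: INC p by 10): q unchanged
  event 2 (t=9: DEC p by 5): q unchanged
  event 3 (t=16: DEL p): q unchanged
  event 4 (t=26: SET q = 13): q (absent) -> 13
  event 5 (t=33: INC r by 4): q unchanged
  event 6 (t=40: SET r = 28): q unchanged
  event 7 (t=41: SET p = -13): q unchanged
  event 8 (t=44: INC p by 8): q unchanged
  event 9 (t=50: INC q by 5): q 13 -> 18
Final: q = 18

Answer: 18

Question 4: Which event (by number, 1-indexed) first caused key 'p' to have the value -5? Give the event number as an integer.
Looking for first event where p becomes -5:
  event 1: p = 10
  event 2: p = 5
  event 3: p = (absent)
  event 7: p = -13
  event 8: p -13 -> -5  <-- first match

Answer: 8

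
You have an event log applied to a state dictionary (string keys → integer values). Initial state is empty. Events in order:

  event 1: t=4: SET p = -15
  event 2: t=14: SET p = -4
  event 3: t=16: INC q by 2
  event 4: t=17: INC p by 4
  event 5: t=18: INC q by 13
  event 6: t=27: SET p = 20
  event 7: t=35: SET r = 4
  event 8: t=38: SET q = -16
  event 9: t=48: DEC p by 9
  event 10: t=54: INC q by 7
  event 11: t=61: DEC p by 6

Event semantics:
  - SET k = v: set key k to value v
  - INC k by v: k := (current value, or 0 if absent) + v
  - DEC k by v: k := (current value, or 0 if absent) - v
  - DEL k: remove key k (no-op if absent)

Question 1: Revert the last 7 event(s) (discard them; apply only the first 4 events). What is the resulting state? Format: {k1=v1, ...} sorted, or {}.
Answer: {p=0, q=2}

Derivation:
Keep first 4 events (discard last 7):
  after event 1 (t=4: SET p = -15): {p=-15}
  after event 2 (t=14: SET p = -4): {p=-4}
  after event 3 (t=16: INC q by 2): {p=-4, q=2}
  after event 4 (t=17: INC p by 4): {p=0, q=2}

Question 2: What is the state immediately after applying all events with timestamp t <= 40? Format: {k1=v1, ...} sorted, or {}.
Answer: {p=20, q=-16, r=4}

Derivation:
Apply events with t <= 40 (8 events):
  after event 1 (t=4: SET p = -15): {p=-15}
  after event 2 (t=14: SET p = -4): {p=-4}
  after event 3 (t=16: INC q by 2): {p=-4, q=2}
  after event 4 (t=17: INC p by 4): {p=0, q=2}
  after event 5 (t=18: INC q by 13): {p=0, q=15}
  after event 6 (t=27: SET p = 20): {p=20, q=15}
  after event 7 (t=35: SET r = 4): {p=20, q=15, r=4}
  after event 8 (t=38: SET q = -16): {p=20, q=-16, r=4}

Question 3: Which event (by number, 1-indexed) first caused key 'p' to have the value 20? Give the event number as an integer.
Answer: 6

Derivation:
Looking for first event where p becomes 20:
  event 1: p = -15
  event 2: p = -4
  event 3: p = -4
  event 4: p = 0
  event 5: p = 0
  event 6: p 0 -> 20  <-- first match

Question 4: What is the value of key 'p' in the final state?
Track key 'p' through all 11 events:
  event 1 (t=4: SET p = -15): p (absent) -> -15
  event 2 (t=14: SET p = -4): p -15 -> -4
  event 3 (t=16: INC q by 2): p unchanged
  event 4 (t=17: INC p by 4): p -4 -> 0
  event 5 (t=18: INC q by 13): p unchanged
  event 6 (t=27: SET p = 20): p 0 -> 20
  event 7 (t=35: SET r = 4): p unchanged
  event 8 (t=38: SET q = -16): p unchanged
  event 9 (t=48: DEC p by 9): p 20 -> 11
  event 10 (t=54: INC q by 7): p unchanged
  event 11 (t=61: DEC p by 6): p 11 -> 5
Final: p = 5

Answer: 5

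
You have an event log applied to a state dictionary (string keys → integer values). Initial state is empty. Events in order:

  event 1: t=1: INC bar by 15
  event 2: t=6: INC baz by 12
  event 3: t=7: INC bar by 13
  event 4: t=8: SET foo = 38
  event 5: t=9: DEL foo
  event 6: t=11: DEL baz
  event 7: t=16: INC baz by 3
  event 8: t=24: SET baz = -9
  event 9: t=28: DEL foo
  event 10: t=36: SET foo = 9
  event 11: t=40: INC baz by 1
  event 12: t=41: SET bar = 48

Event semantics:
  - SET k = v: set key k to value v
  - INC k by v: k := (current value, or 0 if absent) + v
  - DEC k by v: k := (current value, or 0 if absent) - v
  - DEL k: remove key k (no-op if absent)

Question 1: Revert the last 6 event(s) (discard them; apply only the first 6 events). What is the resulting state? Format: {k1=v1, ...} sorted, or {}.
Keep first 6 events (discard last 6):
  after event 1 (t=1: INC bar by 15): {bar=15}
  after event 2 (t=6: INC baz by 12): {bar=15, baz=12}
  after event 3 (t=7: INC bar by 13): {bar=28, baz=12}
  after event 4 (t=8: SET foo = 38): {bar=28, baz=12, foo=38}
  after event 5 (t=9: DEL foo): {bar=28, baz=12}
  after event 6 (t=11: DEL baz): {bar=28}

Answer: {bar=28}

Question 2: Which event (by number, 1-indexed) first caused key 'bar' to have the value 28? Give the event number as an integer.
Looking for first event where bar becomes 28:
  event 1: bar = 15
  event 2: bar = 15
  event 3: bar 15 -> 28  <-- first match

Answer: 3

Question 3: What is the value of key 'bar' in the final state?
Track key 'bar' through all 12 events:
  event 1 (t=1: INC bar by 15): bar (absent) -> 15
  event 2 (t=6: INC baz by 12): bar unchanged
  event 3 (t=7: INC bar by 13): bar 15 -> 28
  event 4 (t=8: SET foo = 38): bar unchanged
  event 5 (t=9: DEL foo): bar unchanged
  event 6 (t=11: DEL baz): bar unchanged
  event 7 (t=16: INC baz by 3): bar unchanged
  event 8 (t=24: SET baz = -9): bar unchanged
  event 9 (t=28: DEL foo): bar unchanged
  event 10 (t=36: SET foo = 9): bar unchanged
  event 11 (t=40: INC baz by 1): bar unchanged
  event 12 (t=41: SET bar = 48): bar 28 -> 48
Final: bar = 48

Answer: 48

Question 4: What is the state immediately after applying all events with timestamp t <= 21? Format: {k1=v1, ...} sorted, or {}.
Answer: {bar=28, baz=3}

Derivation:
Apply events with t <= 21 (7 events):
  after event 1 (t=1: INC bar by 15): {bar=15}
  after event 2 (t=6: INC baz by 12): {bar=15, baz=12}
  after event 3 (t=7: INC bar by 13): {bar=28, baz=12}
  after event 4 (t=8: SET foo = 38): {bar=28, baz=12, foo=38}
  after event 5 (t=9: DEL foo): {bar=28, baz=12}
  after event 6 (t=11: DEL baz): {bar=28}
  after event 7 (t=16: INC baz by 3): {bar=28, baz=3}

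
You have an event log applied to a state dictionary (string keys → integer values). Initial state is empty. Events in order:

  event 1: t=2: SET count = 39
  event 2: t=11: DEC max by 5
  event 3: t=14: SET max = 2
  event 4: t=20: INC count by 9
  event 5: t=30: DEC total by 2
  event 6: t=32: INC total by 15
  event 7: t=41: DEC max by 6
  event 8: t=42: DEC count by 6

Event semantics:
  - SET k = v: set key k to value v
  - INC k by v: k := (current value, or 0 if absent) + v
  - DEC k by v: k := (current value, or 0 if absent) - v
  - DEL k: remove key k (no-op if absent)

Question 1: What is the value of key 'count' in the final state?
Track key 'count' through all 8 events:
  event 1 (t=2: SET count = 39): count (absent) -> 39
  event 2 (t=11: DEC max by 5): count unchanged
  event 3 (t=14: SET max = 2): count unchanged
  event 4 (t=20: INC count by 9): count 39 -> 48
  event 5 (t=30: DEC total by 2): count unchanged
  event 6 (t=32: INC total by 15): count unchanged
  event 7 (t=41: DEC max by 6): count unchanged
  event 8 (t=42: DEC count by 6): count 48 -> 42
Final: count = 42

Answer: 42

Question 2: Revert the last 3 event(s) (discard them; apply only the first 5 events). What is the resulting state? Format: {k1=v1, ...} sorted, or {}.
Answer: {count=48, max=2, total=-2}

Derivation:
Keep first 5 events (discard last 3):
  after event 1 (t=2: SET count = 39): {count=39}
  after event 2 (t=11: DEC max by 5): {count=39, max=-5}
  after event 3 (t=14: SET max = 2): {count=39, max=2}
  after event 4 (t=20: INC count by 9): {count=48, max=2}
  after event 5 (t=30: DEC total by 2): {count=48, max=2, total=-2}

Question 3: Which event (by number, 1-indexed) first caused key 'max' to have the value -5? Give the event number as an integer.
Answer: 2

Derivation:
Looking for first event where max becomes -5:
  event 2: max (absent) -> -5  <-- first match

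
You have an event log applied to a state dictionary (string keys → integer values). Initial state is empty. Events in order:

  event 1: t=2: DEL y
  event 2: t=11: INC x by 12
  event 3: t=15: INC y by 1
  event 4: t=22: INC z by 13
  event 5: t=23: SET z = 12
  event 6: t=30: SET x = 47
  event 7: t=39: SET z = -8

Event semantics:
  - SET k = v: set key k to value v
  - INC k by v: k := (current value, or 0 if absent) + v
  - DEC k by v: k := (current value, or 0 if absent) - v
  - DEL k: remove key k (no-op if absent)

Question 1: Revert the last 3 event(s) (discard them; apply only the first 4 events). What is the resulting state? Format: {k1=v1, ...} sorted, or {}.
Answer: {x=12, y=1, z=13}

Derivation:
Keep first 4 events (discard last 3):
  after event 1 (t=2: DEL y): {}
  after event 2 (t=11: INC x by 12): {x=12}
  after event 3 (t=15: INC y by 1): {x=12, y=1}
  after event 4 (t=22: INC z by 13): {x=12, y=1, z=13}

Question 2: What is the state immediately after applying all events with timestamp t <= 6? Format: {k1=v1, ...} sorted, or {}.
Answer: {}

Derivation:
Apply events with t <= 6 (1 events):
  after event 1 (t=2: DEL y): {}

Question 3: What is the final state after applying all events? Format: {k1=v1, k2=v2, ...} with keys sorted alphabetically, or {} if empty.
  after event 1 (t=2: DEL y): {}
  after event 2 (t=11: INC x by 12): {x=12}
  after event 3 (t=15: INC y by 1): {x=12, y=1}
  after event 4 (t=22: INC z by 13): {x=12, y=1, z=13}
  after event 5 (t=23: SET z = 12): {x=12, y=1, z=12}
  after event 6 (t=30: SET x = 47): {x=47, y=1, z=12}
  after event 7 (t=39: SET z = -8): {x=47, y=1, z=-8}

Answer: {x=47, y=1, z=-8}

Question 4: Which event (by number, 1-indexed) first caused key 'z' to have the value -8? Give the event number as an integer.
Looking for first event where z becomes -8:
  event 4: z = 13
  event 5: z = 12
  event 6: z = 12
  event 7: z 12 -> -8  <-- first match

Answer: 7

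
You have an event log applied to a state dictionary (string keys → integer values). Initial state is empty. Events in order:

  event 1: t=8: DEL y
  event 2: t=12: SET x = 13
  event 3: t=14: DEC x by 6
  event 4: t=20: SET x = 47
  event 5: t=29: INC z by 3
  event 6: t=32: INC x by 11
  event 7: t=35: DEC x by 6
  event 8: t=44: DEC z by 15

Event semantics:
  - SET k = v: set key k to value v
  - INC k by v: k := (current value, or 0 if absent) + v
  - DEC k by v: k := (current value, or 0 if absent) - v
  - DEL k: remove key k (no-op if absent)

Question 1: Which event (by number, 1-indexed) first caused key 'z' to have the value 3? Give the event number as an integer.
Answer: 5

Derivation:
Looking for first event where z becomes 3:
  event 5: z (absent) -> 3  <-- first match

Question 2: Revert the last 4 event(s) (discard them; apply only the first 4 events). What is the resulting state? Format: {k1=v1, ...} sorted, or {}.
Keep first 4 events (discard last 4):
  after event 1 (t=8: DEL y): {}
  after event 2 (t=12: SET x = 13): {x=13}
  after event 3 (t=14: DEC x by 6): {x=7}
  after event 4 (t=20: SET x = 47): {x=47}

Answer: {x=47}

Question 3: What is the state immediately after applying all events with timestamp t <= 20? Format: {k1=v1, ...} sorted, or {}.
Apply events with t <= 20 (4 events):
  after event 1 (t=8: DEL y): {}
  after event 2 (t=12: SET x = 13): {x=13}
  after event 3 (t=14: DEC x by 6): {x=7}
  after event 4 (t=20: SET x = 47): {x=47}

Answer: {x=47}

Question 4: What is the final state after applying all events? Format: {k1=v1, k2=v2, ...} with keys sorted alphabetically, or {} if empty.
  after event 1 (t=8: DEL y): {}
  after event 2 (t=12: SET x = 13): {x=13}
  after event 3 (t=14: DEC x by 6): {x=7}
  after event 4 (t=20: SET x = 47): {x=47}
  after event 5 (t=29: INC z by 3): {x=47, z=3}
  after event 6 (t=32: INC x by 11): {x=58, z=3}
  after event 7 (t=35: DEC x by 6): {x=52, z=3}
  after event 8 (t=44: DEC z by 15): {x=52, z=-12}

Answer: {x=52, z=-12}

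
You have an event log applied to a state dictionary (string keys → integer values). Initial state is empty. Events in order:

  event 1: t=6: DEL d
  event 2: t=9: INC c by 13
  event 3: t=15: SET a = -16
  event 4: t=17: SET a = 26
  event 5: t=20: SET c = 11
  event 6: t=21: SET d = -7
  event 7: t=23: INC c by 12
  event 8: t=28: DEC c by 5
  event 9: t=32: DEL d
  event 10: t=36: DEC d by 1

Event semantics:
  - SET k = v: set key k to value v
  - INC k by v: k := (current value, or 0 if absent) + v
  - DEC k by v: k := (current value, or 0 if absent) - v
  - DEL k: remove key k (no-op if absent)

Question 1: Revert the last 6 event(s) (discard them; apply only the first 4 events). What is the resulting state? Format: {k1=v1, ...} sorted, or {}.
Answer: {a=26, c=13}

Derivation:
Keep first 4 events (discard last 6):
  after event 1 (t=6: DEL d): {}
  after event 2 (t=9: INC c by 13): {c=13}
  after event 3 (t=15: SET a = -16): {a=-16, c=13}
  after event 4 (t=17: SET a = 26): {a=26, c=13}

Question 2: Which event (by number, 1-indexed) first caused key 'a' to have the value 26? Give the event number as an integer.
Looking for first event where a becomes 26:
  event 3: a = -16
  event 4: a -16 -> 26  <-- first match

Answer: 4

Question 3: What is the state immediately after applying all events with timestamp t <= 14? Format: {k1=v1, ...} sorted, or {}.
Apply events with t <= 14 (2 events):
  after event 1 (t=6: DEL d): {}
  after event 2 (t=9: INC c by 13): {c=13}

Answer: {c=13}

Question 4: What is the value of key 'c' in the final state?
Answer: 18

Derivation:
Track key 'c' through all 10 events:
  event 1 (t=6: DEL d): c unchanged
  event 2 (t=9: INC c by 13): c (absent) -> 13
  event 3 (t=15: SET a = -16): c unchanged
  event 4 (t=17: SET a = 26): c unchanged
  event 5 (t=20: SET c = 11): c 13 -> 11
  event 6 (t=21: SET d = -7): c unchanged
  event 7 (t=23: INC c by 12): c 11 -> 23
  event 8 (t=28: DEC c by 5): c 23 -> 18
  event 9 (t=32: DEL d): c unchanged
  event 10 (t=36: DEC d by 1): c unchanged
Final: c = 18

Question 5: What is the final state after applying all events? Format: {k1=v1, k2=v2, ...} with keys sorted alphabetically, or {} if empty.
  after event 1 (t=6: DEL d): {}
  after event 2 (t=9: INC c by 13): {c=13}
  after event 3 (t=15: SET a = -16): {a=-16, c=13}
  after event 4 (t=17: SET a = 26): {a=26, c=13}
  after event 5 (t=20: SET c = 11): {a=26, c=11}
  after event 6 (t=21: SET d = -7): {a=26, c=11, d=-7}
  after event 7 (t=23: INC c by 12): {a=26, c=23, d=-7}
  after event 8 (t=28: DEC c by 5): {a=26, c=18, d=-7}
  after event 9 (t=32: DEL d): {a=26, c=18}
  after event 10 (t=36: DEC d by 1): {a=26, c=18, d=-1}

Answer: {a=26, c=18, d=-1}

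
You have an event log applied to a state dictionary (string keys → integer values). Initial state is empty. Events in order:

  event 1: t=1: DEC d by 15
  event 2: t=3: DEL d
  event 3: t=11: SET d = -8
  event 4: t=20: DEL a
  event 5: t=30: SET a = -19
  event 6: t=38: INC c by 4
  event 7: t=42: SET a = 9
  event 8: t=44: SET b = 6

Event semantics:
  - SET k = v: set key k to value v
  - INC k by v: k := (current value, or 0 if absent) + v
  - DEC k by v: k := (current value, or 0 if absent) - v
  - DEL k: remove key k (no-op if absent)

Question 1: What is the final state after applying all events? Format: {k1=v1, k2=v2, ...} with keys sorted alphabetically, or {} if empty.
  after event 1 (t=1: DEC d by 15): {d=-15}
  after event 2 (t=3: DEL d): {}
  after event 3 (t=11: SET d = -8): {d=-8}
  after event 4 (t=20: DEL a): {d=-8}
  after event 5 (t=30: SET a = -19): {a=-19, d=-8}
  after event 6 (t=38: INC c by 4): {a=-19, c=4, d=-8}
  after event 7 (t=42: SET a = 9): {a=9, c=4, d=-8}
  after event 8 (t=44: SET b = 6): {a=9, b=6, c=4, d=-8}

Answer: {a=9, b=6, c=4, d=-8}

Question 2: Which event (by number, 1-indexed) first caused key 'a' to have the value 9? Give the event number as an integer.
Looking for first event where a becomes 9:
  event 5: a = -19
  event 6: a = -19
  event 7: a -19 -> 9  <-- first match

Answer: 7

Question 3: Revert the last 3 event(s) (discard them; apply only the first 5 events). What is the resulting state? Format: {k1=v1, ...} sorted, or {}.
Keep first 5 events (discard last 3):
  after event 1 (t=1: DEC d by 15): {d=-15}
  after event 2 (t=3: DEL d): {}
  after event 3 (t=11: SET d = -8): {d=-8}
  after event 4 (t=20: DEL a): {d=-8}
  after event 5 (t=30: SET a = -19): {a=-19, d=-8}

Answer: {a=-19, d=-8}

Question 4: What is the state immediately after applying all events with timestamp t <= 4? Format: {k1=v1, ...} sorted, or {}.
Answer: {}

Derivation:
Apply events with t <= 4 (2 events):
  after event 1 (t=1: DEC d by 15): {d=-15}
  after event 2 (t=3: DEL d): {}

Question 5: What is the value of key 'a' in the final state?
Track key 'a' through all 8 events:
  event 1 (t=1: DEC d by 15): a unchanged
  event 2 (t=3: DEL d): a unchanged
  event 3 (t=11: SET d = -8): a unchanged
  event 4 (t=20: DEL a): a (absent) -> (absent)
  event 5 (t=30: SET a = -19): a (absent) -> -19
  event 6 (t=38: INC c by 4): a unchanged
  event 7 (t=42: SET a = 9): a -19 -> 9
  event 8 (t=44: SET b = 6): a unchanged
Final: a = 9

Answer: 9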